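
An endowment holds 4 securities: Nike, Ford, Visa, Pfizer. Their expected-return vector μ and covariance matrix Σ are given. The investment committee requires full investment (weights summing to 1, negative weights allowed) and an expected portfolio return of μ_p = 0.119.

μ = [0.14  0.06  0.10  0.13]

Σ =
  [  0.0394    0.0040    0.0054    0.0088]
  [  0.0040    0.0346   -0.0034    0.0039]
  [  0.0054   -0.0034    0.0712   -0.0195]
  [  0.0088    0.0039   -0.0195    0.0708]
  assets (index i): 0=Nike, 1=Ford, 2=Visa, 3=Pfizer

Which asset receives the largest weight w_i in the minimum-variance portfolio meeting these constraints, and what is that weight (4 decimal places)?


Nike (0.3977)

p=Σ⁻¹μ = [2.7418  1.3772  1.7858  1.9114]
q=Σ⁻¹𝟙 = [16.6326  27.0213  18.3527  15.6233]
a=μᵀp=0.893541  b=𝟙ᵀp=7.816138  c=𝟙ᵀq=77.629879  D=ac−b²=8.273457
λ₁=(c·0.119−b)/D = (77.629879·0.119−7.816138)/8.273457 = 0.171853
λ₂=(a−b·0.119)/D = (0.893541−7.816138·0.119)/8.273457 = -0.004421
w* = 0.171853·p + -0.004421·q:
  w_0 = 0.171853·2.7418 + -0.004421·16.6326 = 0.3977  (Nike)
  w_1 = 0.171853·1.3772 + -0.004421·27.0213 = 0.1172  (Ford)
  w_2 = 0.171853·1.7858 + -0.004421·18.3527 = 0.2257  (Visa)
  w_3 = 0.171853·1.9114 + -0.004421·15.6233 = 0.2594  (Pfizer)
Σw_i=1.0000  μᵀw=0.1190
σ²=wᵀΣw=λ₁·μ_p+λ₂ = 0.171853·0.119 + -0.004421 = 0.016029 ≈ 0.0160


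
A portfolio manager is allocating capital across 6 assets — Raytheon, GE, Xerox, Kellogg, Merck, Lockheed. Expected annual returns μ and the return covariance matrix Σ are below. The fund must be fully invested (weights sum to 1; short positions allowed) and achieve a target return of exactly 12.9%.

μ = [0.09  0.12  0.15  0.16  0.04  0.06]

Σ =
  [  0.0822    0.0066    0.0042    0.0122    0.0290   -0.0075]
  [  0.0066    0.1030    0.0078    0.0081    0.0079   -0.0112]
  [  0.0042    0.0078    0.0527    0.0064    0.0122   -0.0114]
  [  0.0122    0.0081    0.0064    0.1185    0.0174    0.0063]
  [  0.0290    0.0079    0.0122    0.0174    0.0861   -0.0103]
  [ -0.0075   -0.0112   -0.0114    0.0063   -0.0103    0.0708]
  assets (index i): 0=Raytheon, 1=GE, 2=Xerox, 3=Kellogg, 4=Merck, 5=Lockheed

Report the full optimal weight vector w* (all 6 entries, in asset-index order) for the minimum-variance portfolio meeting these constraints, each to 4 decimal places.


0.1438  0.1442  0.4338  0.1551  -0.0742  0.1973

p=Σ⁻¹μ = [0.9904  0.9889  2.9009  1.0073  -0.4036  1.4275]
q=Σ⁻¹𝟙 = [9.4382  9.0499  19.2999  3.7685  6.5347  20.2787]
a=μᵀp=0.873621  b=𝟙ᵀp=6.911486  c=𝟙ᵀq=68.369904  D=ac−b²=11.960772
λ₁=(c·0.129−b)/D = (68.369904·0.129−6.911486)/11.960772 = 0.159541
λ₂=(a−b·0.129)/D = (0.873621−6.911486·0.129)/11.960772 = -0.001502
w* = 0.159541·p + -0.001502·q:
  w_0 = 0.159541·0.9904 + -0.001502·9.4382 = 0.1438  (Raytheon)
  w_1 = 0.159541·0.9889 + -0.001502·9.0499 = 0.1442  (GE)
  w_2 = 0.159541·2.9009 + -0.001502·19.2999 = 0.4338  (Xerox)
  w_3 = 0.159541·1.0073 + -0.001502·3.7685 = 0.1551  (Kellogg)
  w_4 = 0.159541·-0.4036 + -0.001502·6.5347 = -0.0742  (Merck)
  w_5 = 0.159541·1.4275 + -0.001502·20.2787 = 0.1973  (Lockheed)
Σw_i=1.0000  μᵀw=0.1290
σ²=wᵀΣw=λ₁·μ_p+λ₂ = 0.159541·0.129 + -0.001502 = 0.019079 ≈ 0.0191


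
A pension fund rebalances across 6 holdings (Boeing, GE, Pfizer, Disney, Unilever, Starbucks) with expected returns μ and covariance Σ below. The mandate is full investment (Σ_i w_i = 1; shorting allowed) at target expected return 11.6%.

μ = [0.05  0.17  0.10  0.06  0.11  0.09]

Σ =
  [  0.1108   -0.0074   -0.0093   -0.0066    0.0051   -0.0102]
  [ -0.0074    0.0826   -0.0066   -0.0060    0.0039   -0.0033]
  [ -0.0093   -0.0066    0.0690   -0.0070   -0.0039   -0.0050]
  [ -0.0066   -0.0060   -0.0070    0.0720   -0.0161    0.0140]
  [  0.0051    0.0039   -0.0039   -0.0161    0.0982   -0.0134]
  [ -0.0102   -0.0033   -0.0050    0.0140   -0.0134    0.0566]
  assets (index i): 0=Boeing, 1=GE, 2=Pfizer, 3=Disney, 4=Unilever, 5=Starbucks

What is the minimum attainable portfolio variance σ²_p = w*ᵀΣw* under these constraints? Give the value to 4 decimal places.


0.0129

u=Σ⁻¹μ = [0.9999  2.4275  2.1899  1.2692  1.5618  2.1611]
v=Σ⁻¹𝟙 = [14.4300  16.6455  22.3615  17.9017  15.6655  22.4950]
a=μᵀu=1.124092  b=𝟙ᵀu=10.609236  c=𝟙ᵀv=109.499176  D=ac−b²=10.531252
λ₁=(c·0.116−b)/D = (109.499176·0.116−10.609236)/10.531252 = 0.198710
λ₂=(a−b·0.116)/D = (1.124092−10.609236·0.116)/10.531252 = -0.010120
w* = 0.198710·u + -0.010120·v:
  w_0 = 0.198710·0.9999 + -0.010120·14.4300 = 0.0526  (Boeing)
  w_1 = 0.198710·2.4275 + -0.010120·16.6455 = 0.3139  (GE)
  w_2 = 0.198710·2.1899 + -0.010120·22.3615 = 0.2088  (Pfizer)
  w_3 = 0.198710·1.2692 + -0.010120·17.9017 = 0.0710  (Disney)
  w_4 = 0.198710·1.5618 + -0.010120·15.6655 = 0.1518  (Unilever)
  w_5 = 0.198710·2.1611 + -0.010120·22.4950 = 0.2018  (Starbucks)
Σw_i=1.0000  μᵀw=0.1160
σ²=wᵀΣw=λ₁·μ_p+λ₂ = 0.198710·0.116 + -0.010120 = 0.012930 ≈ 0.0129


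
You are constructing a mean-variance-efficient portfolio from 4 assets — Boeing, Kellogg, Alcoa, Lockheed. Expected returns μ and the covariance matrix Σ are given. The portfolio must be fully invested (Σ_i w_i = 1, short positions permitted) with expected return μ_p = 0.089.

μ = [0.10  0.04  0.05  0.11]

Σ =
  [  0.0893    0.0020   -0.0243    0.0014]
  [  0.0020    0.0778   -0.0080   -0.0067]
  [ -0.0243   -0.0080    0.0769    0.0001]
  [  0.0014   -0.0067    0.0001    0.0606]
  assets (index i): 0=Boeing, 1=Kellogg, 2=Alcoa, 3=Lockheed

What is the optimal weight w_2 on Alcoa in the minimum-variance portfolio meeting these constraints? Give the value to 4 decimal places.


x=Σ⁻¹μ = [1.3909  0.7589  1.1663  1.8650]
y=Σ⁻¹𝟙 = [15.9133  16.0065  19.6743  17.8712]
a=μᵀx=0.432917  b=𝟙ᵀx=5.181140  c=𝟙ᵀy=69.465345  D=ac−b²=3.228494
λ₁=(c·0.089−b)/D = (69.465345·0.089−5.181140)/3.228494 = 0.310137
λ₂=(a−b·0.089)/D = (0.432917−5.181140·0.089)/3.228494 = -0.008736
w* = 0.310137·x + -0.008736·y:
  w_0 = 0.310137·1.3909 + -0.008736·15.9133 = 0.2924  (Boeing)
  w_1 = 0.310137·0.7589 + -0.008736·16.0065 = 0.0955  (Kellogg)
  w_2 = 0.310137·1.1663 + -0.008736·19.6743 = 0.1898  (Alcoa)
  w_3 = 0.310137·1.8650 + -0.008736·17.8712 = 0.4223  (Lockheed)
Σw_i=1.0000  μᵀw=0.0890
σ²=wᵀΣw=λ₁·μ_p+λ₂ = 0.310137·0.089 + -0.008736 = 0.018866 ≈ 0.0189

0.1898


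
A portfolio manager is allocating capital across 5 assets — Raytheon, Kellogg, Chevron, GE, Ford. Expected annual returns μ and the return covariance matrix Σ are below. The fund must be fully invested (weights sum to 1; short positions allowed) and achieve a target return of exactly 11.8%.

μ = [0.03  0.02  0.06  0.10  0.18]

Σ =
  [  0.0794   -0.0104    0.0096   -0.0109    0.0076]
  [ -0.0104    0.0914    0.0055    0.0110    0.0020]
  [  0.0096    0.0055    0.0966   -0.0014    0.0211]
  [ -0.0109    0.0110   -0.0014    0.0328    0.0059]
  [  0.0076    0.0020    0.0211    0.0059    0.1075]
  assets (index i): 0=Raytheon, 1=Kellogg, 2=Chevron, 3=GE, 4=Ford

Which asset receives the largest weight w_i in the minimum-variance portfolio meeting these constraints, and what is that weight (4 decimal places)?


GE (0.5975)

p=Σ⁻¹μ = [0.6088  -0.1286  0.3050  3.0543  1.4063]
q=Σ⁻¹𝟙 = [16.8136  8.3477  7.6637  32.7654  4.6558]
a=μᵀp=0.592551  b=𝟙ᵀp=5.245768  c=𝟙ᵀq=70.246205  D=ac−b²=14.106371
λ₁=(c·0.118−b)/D = (70.246205·0.118−5.245768)/14.106371 = 0.215738
λ₂=(a−b·0.118)/D = (0.592551−5.245768·0.118)/14.106371 = -0.001875
w* = 0.215738·p + -0.001875·q:
  w_0 = 0.215738·0.6088 + -0.001875·16.8136 = 0.0998  (Raytheon)
  w_1 = 0.215738·-0.1286 + -0.001875·8.3477 = -0.0434  (Kellogg)
  w_2 = 0.215738·0.3050 + -0.001875·7.6637 = 0.0514  (Chevron)
  w_3 = 0.215738·3.0543 + -0.001875·32.7654 = 0.5975  (GE)
  w_4 = 0.215738·1.4063 + -0.001875·4.6558 = 0.2947  (Ford)
Σw_i=1.0000  μᵀw=0.1180
σ²=wᵀΣw=λ₁·μ_p+λ₂ = 0.215738·0.118 + -0.001875 = 0.023582 ≈ 0.0236


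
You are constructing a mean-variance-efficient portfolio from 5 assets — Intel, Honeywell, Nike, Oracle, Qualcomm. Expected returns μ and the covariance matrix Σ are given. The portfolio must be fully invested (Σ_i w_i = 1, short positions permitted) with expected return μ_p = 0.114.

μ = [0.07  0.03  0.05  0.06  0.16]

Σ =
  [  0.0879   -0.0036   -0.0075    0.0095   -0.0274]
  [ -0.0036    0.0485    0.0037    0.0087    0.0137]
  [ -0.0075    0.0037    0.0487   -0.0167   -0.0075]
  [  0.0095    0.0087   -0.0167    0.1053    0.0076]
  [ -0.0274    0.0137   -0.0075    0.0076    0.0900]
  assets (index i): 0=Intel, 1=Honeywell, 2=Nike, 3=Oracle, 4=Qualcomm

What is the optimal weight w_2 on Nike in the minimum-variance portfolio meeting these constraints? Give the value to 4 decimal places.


x=Σ⁻¹μ = [1.6389  -0.1827  1.8555  0.5572  2.4121]
y=Σ⁻¹𝟙 = [18.2818  13.4590  28.2587  10.0525  16.1342]
a=μᵀx=0.621386  b=𝟙ᵀx=6.281046  c=𝟙ᵀy=86.186171  D=ac−b²=14.103359
λ₁=(c·0.114−b)/D = (86.186171·0.114−6.281046)/14.103359 = 0.251300
λ₂=(a−b·0.114)/D = (0.621386−6.281046·0.114)/14.103359 = -0.006711
w* = 0.251300·x + -0.006711·y:
  w_0 = 0.251300·1.6389 + -0.006711·18.2818 = 0.2892  (Intel)
  w_1 = 0.251300·-0.1827 + -0.006711·13.4590 = -0.1362  (Honeywell)
  w_2 = 0.251300·1.8555 + -0.006711·28.2587 = 0.2766  (Nike)
  w_3 = 0.251300·0.5572 + -0.006711·10.0525 = 0.0726  (Oracle)
  w_4 = 0.251300·2.4121 + -0.006711·16.1342 = 0.4979  (Qualcomm)
Σw_i=1.0000  μᵀw=0.1140
σ²=wᵀΣw=λ₁·μ_p+λ₂ = 0.251300·0.114 + -0.006711 = 0.021937 ≈ 0.0219

0.2766


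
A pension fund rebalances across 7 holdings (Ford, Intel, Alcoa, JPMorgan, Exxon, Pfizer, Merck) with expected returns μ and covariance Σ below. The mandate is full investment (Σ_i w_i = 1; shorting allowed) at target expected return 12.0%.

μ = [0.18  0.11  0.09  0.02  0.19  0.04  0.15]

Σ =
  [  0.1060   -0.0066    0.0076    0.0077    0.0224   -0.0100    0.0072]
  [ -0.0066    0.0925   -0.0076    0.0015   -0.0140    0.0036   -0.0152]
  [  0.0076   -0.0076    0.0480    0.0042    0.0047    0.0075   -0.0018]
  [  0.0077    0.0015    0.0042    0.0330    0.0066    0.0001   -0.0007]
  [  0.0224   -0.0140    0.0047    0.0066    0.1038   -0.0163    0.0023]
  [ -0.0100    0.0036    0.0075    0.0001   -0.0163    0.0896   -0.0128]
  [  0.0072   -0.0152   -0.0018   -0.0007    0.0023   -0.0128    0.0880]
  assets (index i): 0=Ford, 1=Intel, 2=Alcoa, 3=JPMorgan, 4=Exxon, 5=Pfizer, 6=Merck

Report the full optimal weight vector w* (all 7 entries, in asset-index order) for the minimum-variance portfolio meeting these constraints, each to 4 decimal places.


0.1026  0.1881  0.1785  0.0660  0.1581  0.1144  0.1923

u=Σ⁻¹μ = [1.2784  2.0176  1.7597  -0.3428  1.8798  1.0000  2.0780]
v=Σ⁻¹𝟙 = [5.4661  15.8779  17.8245  24.3255  10.0430  13.7193  15.9501]
a=μᵀu=1.312428  b=𝟙ᵀu=9.670650  c=𝟙ᵀv=103.206416  D=ac−b²=41.929488
λ₁=(c·0.120−b)/D = (103.206416·0.120−9.670650)/41.929488 = 0.064731
λ₂=(a−b·0.120)/D = (1.312428−9.670650·0.120)/41.929488 = 0.003624
w* = 0.064731·u + 0.003624·v:
  w_0 = 0.064731·1.2784 + 0.003624·5.4661 = 0.1026  (Ford)
  w_1 = 0.064731·2.0176 + 0.003624·15.8779 = 0.1881  (Intel)
  w_2 = 0.064731·1.7597 + 0.003624·17.8245 = 0.1785  (Alcoa)
  w_3 = 0.064731·-0.3428 + 0.003624·24.3255 = 0.0660  (JPMorgan)
  w_4 = 0.064731·1.8798 + 0.003624·10.0430 = 0.1581  (Exxon)
  w_5 = 0.064731·1.0000 + 0.003624·13.7193 = 0.1144  (Pfizer)
  w_6 = 0.064731·2.0780 + 0.003624·15.9501 = 0.1923  (Merck)
Σw_i=1.0000  μᵀw=0.1200
σ²=wᵀΣw=λ₁·μ_p+λ₂ = 0.064731·0.120 + 0.003624 = 0.011392 ≈ 0.0114


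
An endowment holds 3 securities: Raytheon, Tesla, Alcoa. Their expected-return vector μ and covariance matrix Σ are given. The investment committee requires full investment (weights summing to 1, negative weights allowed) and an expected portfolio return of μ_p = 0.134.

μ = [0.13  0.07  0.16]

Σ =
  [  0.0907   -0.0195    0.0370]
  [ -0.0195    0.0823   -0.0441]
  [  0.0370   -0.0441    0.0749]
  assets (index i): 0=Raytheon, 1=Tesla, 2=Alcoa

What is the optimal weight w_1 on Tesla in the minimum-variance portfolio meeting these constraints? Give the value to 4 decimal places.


0.2724

x=Σ⁻¹μ = [0.6125  2.8900  3.5352]
y=Σ⁻¹𝟙 = [6.1049  27.9550  26.7949]
a=μᵀx=0.847554  b=𝟙ᵀx=7.037668  c=𝟙ᵀy=60.854794  D=ac−b²=2.048940
λ₁=(c·0.134−b)/D = (60.854794·0.134−7.037668)/2.048940 = 0.545099
λ₂=(a−b·0.134)/D = (0.847554−7.037668·0.134)/2.048940 = -0.046606
w* = 0.545099·x + -0.046606·y:
  w_0 = 0.545099·0.6125 + -0.046606·6.1049 = 0.0493  (Raytheon)
  w_1 = 0.545099·2.8900 + -0.046606·27.9550 = 0.2724  (Tesla)
  w_2 = 0.545099·3.5352 + -0.046606·26.7949 = 0.6782  (Alcoa)
Σw_i=1.0000  μᵀw=0.1340
σ²=wᵀΣw=λ₁·μ_p+λ₂ = 0.545099·0.134 + -0.046606 = 0.026437 ≈ 0.0264


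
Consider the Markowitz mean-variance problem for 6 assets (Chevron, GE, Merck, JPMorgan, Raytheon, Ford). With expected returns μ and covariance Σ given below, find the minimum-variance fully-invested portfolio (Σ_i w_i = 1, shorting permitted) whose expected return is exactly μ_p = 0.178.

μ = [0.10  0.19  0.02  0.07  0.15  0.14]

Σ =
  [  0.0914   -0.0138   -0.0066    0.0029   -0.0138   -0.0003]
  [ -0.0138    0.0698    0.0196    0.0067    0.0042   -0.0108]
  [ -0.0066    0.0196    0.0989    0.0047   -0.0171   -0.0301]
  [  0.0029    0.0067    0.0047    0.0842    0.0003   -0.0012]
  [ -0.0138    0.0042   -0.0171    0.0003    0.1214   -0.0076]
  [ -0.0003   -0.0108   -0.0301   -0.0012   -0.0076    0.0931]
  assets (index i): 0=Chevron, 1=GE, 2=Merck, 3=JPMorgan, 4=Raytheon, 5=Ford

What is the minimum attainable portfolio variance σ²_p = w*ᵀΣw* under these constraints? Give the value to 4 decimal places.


0.0282

u=Σ⁻¹μ = [1.8353  3.1074  0.6262  0.5118  1.5618  2.2067]
v=Σ⁻¹𝟙 = [15.9474  14.2378  15.8432  9.5310  12.9390  18.7455]
a=μᵀu=1.365492  b=𝟙ᵀu=9.849175  c=𝟙ᵀv=87.243903  D=ac−b²=22.124603
λ₁=(c·0.178−b)/D = (87.243903·0.178−9.849175)/22.124603 = 0.256739
λ₂=(a−b·0.178)/D = (1.365492−9.849175·0.178)/22.124603 = -0.017522
w* = 0.256739·u + -0.017522·v:
  w_0 = 0.256739·1.8353 + -0.017522·15.9474 = 0.1918  (Chevron)
  w_1 = 0.256739·3.1074 + -0.017522·14.2378 = 0.5483  (GE)
  w_2 = 0.256739·0.6262 + -0.017522·15.8432 = -0.1168  (Merck)
  w_3 = 0.256739·0.5118 + -0.017522·9.5310 = -0.0356  (JPMorgan)
  w_4 = 0.256739·1.5618 + -0.017522·12.9390 = 0.1743  (Raytheon)
  w_5 = 0.256739·2.2067 + -0.017522·18.7455 = 0.2381  (Ford)
Σw_i=1.0000  μᵀw=0.1780
σ²=wᵀΣw=λ₁·μ_p+λ₂ = 0.256739·0.178 + -0.017522 = 0.028178 ≈ 0.0282


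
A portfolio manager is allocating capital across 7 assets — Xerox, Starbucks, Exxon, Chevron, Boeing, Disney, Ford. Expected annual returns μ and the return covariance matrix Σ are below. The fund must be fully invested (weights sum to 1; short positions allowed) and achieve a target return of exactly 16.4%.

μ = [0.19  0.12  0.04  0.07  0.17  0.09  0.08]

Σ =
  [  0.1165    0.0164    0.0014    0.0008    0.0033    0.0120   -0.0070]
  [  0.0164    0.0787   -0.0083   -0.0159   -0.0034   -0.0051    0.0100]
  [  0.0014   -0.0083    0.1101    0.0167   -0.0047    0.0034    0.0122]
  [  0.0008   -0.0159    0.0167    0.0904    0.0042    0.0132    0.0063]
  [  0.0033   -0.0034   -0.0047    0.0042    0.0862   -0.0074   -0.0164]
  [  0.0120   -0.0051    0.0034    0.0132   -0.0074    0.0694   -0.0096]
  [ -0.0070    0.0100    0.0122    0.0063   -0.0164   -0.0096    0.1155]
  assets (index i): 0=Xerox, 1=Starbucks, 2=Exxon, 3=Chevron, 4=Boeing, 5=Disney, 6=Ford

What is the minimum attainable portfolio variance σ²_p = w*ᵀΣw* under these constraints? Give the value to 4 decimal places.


0.0324

g=Σ⁻¹μ = [1.2633  1.4734  0.3107  0.5759  2.2897  1.4475  1.0228]
h=Σ⁻¹𝟙 = [4.9204  14.6430  7.9172  8.4559  15.2254  15.6245  9.8515]
a=μᵀg=1.070920  b=𝟙ᵀg=8.383280  c=𝟙ᵀh=76.637877  D=ac−b²=11.793641
λ₁=(c·0.164−b)/D = (76.637877·0.164−8.383280)/11.793641 = 0.354880
λ₂=(a−b·0.164)/D = (1.070920−8.383280·0.164)/11.793641 = -0.025771
w* = 0.354880·g + -0.025771·h:
  w_0 = 0.354880·1.2633 + -0.025771·4.9204 = 0.3215  (Xerox)
  w_1 = 0.354880·1.4734 + -0.025771·14.6430 = 0.1455  (Starbucks)
  w_2 = 0.354880·0.3107 + -0.025771·7.9172 = -0.0938  (Exxon)
  w_3 = 0.354880·0.5759 + -0.025771·8.4559 = -0.0135  (Chevron)
  w_4 = 0.354880·2.2897 + -0.025771·15.2254 = 0.4202  (Boeing)
  w_5 = 0.354880·1.4475 + -0.025771·15.6245 = 0.1110  (Disney)
  w_6 = 0.354880·1.0228 + -0.025771·9.8515 = 0.1091  (Ford)
Σw_i=1.0000  μᵀw=0.1640
σ²=wᵀΣw=λ₁·μ_p+λ₂ = 0.354880·0.164 + -0.025771 = 0.032429 ≈ 0.0324


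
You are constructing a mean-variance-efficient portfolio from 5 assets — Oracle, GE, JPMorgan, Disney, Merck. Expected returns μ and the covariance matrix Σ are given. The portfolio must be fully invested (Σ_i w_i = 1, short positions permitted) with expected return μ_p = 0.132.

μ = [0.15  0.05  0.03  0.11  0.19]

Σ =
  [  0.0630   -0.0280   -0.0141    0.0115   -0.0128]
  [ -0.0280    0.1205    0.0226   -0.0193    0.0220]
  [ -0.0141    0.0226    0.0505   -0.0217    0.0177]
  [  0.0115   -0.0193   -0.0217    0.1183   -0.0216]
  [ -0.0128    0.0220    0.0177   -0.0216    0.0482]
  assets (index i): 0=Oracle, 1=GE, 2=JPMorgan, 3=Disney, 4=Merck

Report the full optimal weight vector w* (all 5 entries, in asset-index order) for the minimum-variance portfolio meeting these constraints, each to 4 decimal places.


g=Σ⁻¹μ = [3.4058  0.4688  0.1950  1.6813  5.3142]
h=Σ⁻¹𝟙 = [26.4252  8.6504  22.0129  15.4719  22.6660]
a=μᵀg=1.734800  b=𝟙ᵀg=11.065135  c=𝟙ᵀh=95.226371  D=ac−b²=42.761472
λ₁=(c·0.132−b)/D = (95.226371·0.132−11.065135)/42.761472 = 0.035189
λ₂=(a−b·0.132)/D = (1.734800−11.065135·0.132)/42.761472 = 0.006412
w* = 0.035189·g + 0.006412·h:
  w_0 = 0.035189·3.4058 + 0.006412·26.4252 = 0.2893  (Oracle)
  w_1 = 0.035189·0.4688 + 0.006412·8.6504 = 0.0720  (GE)
  w_2 = 0.035189·0.1950 + 0.006412·22.0129 = 0.1480  (JPMorgan)
  w_3 = 0.035189·1.6813 + 0.006412·15.4719 = 0.1584  (Disney)
  w_4 = 0.035189·5.3142 + 0.006412·22.6660 = 0.3323  (Merck)
Σw_i=1.0000  μᵀw=0.1320
σ²=wᵀΣw=λ₁·μ_p+λ₂ = 0.035189·0.132 + 0.006412 = 0.011057 ≈ 0.0111

0.2893  0.0720  0.1480  0.1584  0.3323


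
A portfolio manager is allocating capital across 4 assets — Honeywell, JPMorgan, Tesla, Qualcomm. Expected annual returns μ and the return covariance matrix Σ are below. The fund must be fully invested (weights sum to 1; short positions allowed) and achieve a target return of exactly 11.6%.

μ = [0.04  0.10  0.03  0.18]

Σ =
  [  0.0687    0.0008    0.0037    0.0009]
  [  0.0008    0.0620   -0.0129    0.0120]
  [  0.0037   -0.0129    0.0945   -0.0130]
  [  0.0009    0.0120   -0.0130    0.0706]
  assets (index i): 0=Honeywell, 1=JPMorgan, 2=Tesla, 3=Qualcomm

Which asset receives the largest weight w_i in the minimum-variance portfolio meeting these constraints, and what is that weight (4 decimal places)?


Qualcomm (0.4439)

g=Σ⁻¹μ = [0.4908  1.2976  0.8156  2.4729]
h=Σ⁻¹𝟙 = [13.4222  16.2256  14.1761  13.8456]
a=μᵀg=0.618991  b=𝟙ᵀg=5.076946  c=𝟙ᵀh=57.669547  D=ac−b²=9.921534
λ₁=(c·0.116−b)/D = (57.669547·0.116−5.076946)/9.921534 = 0.162548
λ₂=(a−b·0.116)/D = (0.618991−5.076946·0.116)/9.921534 = 0.003030
w* = 0.162548·g + 0.003030·h:
  w_0 = 0.162548·0.4908 + 0.003030·13.4222 = 0.1205  (Honeywell)
  w_1 = 0.162548·1.2976 + 0.003030·16.2256 = 0.2601  (JPMorgan)
  w_2 = 0.162548·0.8156 + 0.003030·14.1761 = 0.1755  (Tesla)
  w_3 = 0.162548·2.4729 + 0.003030·13.8456 = 0.4439  (Qualcomm)
Σw_i=1.0000  μᵀw=0.1160
σ²=wᵀΣw=λ₁·μ_p+λ₂ = 0.162548·0.116 + 0.003030 = 0.021886 ≈ 0.0219


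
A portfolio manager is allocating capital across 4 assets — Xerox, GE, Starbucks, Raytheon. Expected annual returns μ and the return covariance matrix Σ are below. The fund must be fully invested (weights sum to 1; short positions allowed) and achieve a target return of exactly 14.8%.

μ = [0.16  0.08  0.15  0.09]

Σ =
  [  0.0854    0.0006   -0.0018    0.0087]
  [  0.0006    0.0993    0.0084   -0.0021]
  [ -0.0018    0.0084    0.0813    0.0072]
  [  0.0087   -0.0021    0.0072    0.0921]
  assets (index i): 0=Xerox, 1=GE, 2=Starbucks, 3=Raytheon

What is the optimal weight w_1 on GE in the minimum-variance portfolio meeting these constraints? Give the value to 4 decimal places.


u=Σ⁻¹μ = [1.8365  0.6603  1.7571  0.6814]
v=Σ⁻¹𝟙 = [10.9346  9.2880  10.7683  9.1948]
a=μᵀu=0.671561  b=𝟙ᵀu=4.935348  c=𝟙ᵀv=40.185655  D=ac−b²=2.629446
λ₁=(c·0.148−b)/D = (40.185655·0.148−4.935348)/2.629446 = 0.384921
λ₂=(a−b·0.148)/D = (0.671561−4.935348·0.148)/2.629446 = -0.022389
w* = 0.384921·u + -0.022389·v:
  w_0 = 0.384921·1.8365 + -0.022389·10.9346 = 0.4621  (Xerox)
  w_1 = 0.384921·0.6603 + -0.022389·9.2880 = 0.0462  (GE)
  w_2 = 0.384921·1.7571 + -0.022389·10.7683 = 0.4353  (Starbucks)
  w_3 = 0.384921·0.6814 + -0.022389·9.1948 = 0.0564  (Raytheon)
Σw_i=1.0000  μᵀw=0.1480
σ²=wᵀΣw=λ₁·μ_p+λ₂ = 0.384921·0.148 + -0.022389 = 0.034579 ≈ 0.0346

0.0462


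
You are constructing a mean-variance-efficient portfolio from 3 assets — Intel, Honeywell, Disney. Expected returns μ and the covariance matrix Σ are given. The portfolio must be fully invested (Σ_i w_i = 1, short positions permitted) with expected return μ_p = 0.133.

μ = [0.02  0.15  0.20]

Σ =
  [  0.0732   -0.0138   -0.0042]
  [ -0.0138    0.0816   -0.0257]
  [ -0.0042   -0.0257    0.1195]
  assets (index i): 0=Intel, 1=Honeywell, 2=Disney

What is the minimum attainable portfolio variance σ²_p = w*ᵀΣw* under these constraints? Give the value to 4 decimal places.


0.0211

u=Σ⁻¹μ = [0.9163  2.7143  2.2896]
v=Σ⁻¹𝟙 = [18.0883  19.4684  13.1909]
a=μᵀu=0.883391  b=𝟙ᵀu=5.920208  c=𝟙ᵀv=50.747651  D=ac−b²=9.781143
λ₁=(c·0.133−b)/D = (50.747651·0.133−5.920208)/9.781143 = 0.084778
λ₂=(a−b·0.133)/D = (0.883391−5.920208·0.133)/9.781143 = 0.009815
w* = 0.084778·u + 0.009815·v:
  w_0 = 0.084778·0.9163 + 0.009815·18.0883 = 0.2552  (Intel)
  w_1 = 0.084778·2.7143 + 0.009815·19.4684 = 0.4212  (Honeywell)
  w_2 = 0.084778·2.2896 + 0.009815·13.1909 = 0.3236  (Disney)
Σw_i=1.0000  μᵀw=0.1330
σ²=wᵀΣw=λ₁·μ_p+λ₂ = 0.084778·0.133 + 0.009815 = 0.021091 ≈ 0.0211


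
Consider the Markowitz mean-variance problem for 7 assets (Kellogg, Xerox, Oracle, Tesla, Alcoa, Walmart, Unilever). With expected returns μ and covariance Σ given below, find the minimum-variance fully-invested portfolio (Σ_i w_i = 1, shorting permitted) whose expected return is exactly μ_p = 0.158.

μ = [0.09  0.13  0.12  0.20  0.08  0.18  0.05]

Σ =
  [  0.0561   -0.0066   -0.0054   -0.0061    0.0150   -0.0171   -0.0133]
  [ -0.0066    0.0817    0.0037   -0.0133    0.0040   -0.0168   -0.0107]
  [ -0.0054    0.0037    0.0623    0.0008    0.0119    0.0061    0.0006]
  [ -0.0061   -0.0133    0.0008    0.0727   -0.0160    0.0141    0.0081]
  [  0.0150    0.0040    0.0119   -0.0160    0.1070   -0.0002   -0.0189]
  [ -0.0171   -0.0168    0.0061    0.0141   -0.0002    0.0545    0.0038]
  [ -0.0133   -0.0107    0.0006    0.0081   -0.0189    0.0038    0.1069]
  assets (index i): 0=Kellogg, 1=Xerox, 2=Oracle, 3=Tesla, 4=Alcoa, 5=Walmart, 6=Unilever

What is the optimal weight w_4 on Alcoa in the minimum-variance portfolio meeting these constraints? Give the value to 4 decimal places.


-0.0081

p=Σ⁻¹μ = [3.9555  3.3544  1.4751  2.7830  0.5054  4.6247  1.0014]
q=Σ⁻¹𝟙 = [34.5905  24.7946  12.8961  15.0197  7.1060  30.4888  15.1020]
a=μᵀp=2.448633  b=𝟙ᵀp=17.699484  c=𝟙ᵀq=139.997770  D=ac−b²=29.531366
λ₁=(c·0.158−b)/D = (139.997770·0.158−17.699484)/29.531366 = 0.149677
λ₂=(a−b·0.158)/D = (2.448633−17.699484·0.158)/29.531366 = -0.011780
w* = 0.149677·p + -0.011780·q:
  w_0 = 0.149677·3.9555 + -0.011780·34.5905 = 0.1846  (Kellogg)
  w_1 = 0.149677·3.3544 + -0.011780·24.7946 = 0.2100  (Xerox)
  w_2 = 0.149677·1.4751 + -0.011780·12.8961 = 0.0689  (Oracle)
  w_3 = 0.149677·2.7830 + -0.011780·15.0197 = 0.2396  (Tesla)
  w_4 = 0.149677·0.5054 + -0.011780·7.1060 = -0.0081  (Alcoa)
  w_5 = 0.149677·4.6247 + -0.011780·30.4888 = 0.3331  (Walmart)
  w_6 = 0.149677·1.0014 + -0.011780·15.1020 = -0.0280  (Unilever)
Σw_i=1.0000  μᵀw=0.1580
σ²=wᵀΣw=λ₁·μ_p+λ₂ = 0.149677·0.158 + -0.011780 = 0.011869 ≈ 0.0119


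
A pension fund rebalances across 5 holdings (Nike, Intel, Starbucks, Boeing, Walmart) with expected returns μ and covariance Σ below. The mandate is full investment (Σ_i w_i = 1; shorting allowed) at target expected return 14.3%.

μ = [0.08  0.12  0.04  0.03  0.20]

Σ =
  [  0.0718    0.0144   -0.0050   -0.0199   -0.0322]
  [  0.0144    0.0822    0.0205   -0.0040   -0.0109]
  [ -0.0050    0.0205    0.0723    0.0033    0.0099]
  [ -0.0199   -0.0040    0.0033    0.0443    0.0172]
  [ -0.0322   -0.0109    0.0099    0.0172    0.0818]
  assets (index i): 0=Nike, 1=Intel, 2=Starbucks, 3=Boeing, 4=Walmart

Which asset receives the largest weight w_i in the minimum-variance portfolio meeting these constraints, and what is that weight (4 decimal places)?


Walmart (0.4653)

u=Σ⁻¹μ = [2.5441  1.5728  -0.2313  0.5977  3.5584]
v=Σ⁻¹𝟙 = [28.6937  8.4205  9.7309  28.7338  17.4225]
a=μᵀu=1.112616  b=𝟙ᵀu=8.041717  c=𝟙ᵀv=93.001444  D=ac−b²=38.805719
λ₁=(c·0.143−b)/D = (93.001444·0.143−8.041717)/38.805719 = 0.135482
λ₂=(a−b·0.143)/D = (1.112616−8.041717·0.143)/38.805719 = -0.000962
w* = 0.135482·u + -0.000962·v:
  w_0 = 0.135482·2.5441 + -0.000962·28.6937 = 0.3171  (Nike)
  w_1 = 0.135482·1.5728 + -0.000962·8.4205 = 0.2050  (Intel)
  w_2 = 0.135482·-0.2313 + -0.000962·9.7309 = -0.0407  (Starbucks)
  w_3 = 0.135482·0.5977 + -0.000962·28.7338 = 0.0533  (Boeing)
  w_4 = 0.135482·3.5584 + -0.000962·17.4225 = 0.4653  (Walmart)
Σw_i=1.0000  μᵀw=0.1430
σ²=wᵀΣw=λ₁·μ_p+λ₂ = 0.135482·0.143 + -0.000962 = 0.018412 ≈ 0.0184


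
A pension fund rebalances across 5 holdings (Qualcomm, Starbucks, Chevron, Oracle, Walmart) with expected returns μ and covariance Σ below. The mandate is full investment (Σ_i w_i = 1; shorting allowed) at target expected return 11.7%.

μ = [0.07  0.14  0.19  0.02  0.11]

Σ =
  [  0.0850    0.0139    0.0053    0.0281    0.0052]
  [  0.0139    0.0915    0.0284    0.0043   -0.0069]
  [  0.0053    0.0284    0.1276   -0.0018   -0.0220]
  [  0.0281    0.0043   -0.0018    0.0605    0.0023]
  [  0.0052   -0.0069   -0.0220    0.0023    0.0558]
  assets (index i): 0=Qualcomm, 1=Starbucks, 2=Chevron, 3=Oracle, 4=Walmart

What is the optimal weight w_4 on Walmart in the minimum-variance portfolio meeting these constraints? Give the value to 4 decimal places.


g=Σ⁻¹μ = [0.3503  1.1577  1.6909  0.0315  2.7472]
h=Σ⁻¹𝟙 = [3.9793  8.2995  9.7875  13.5503  21.8770]
a=μᵀg=0.810694  b=𝟙ᵀg=5.977583  c=𝟙ᵀh=57.493605  D=ac−b²=10.878223
λ₁=(c·0.117−b)/D = (57.493605·0.117−5.977583)/10.878223 = 0.068869
λ₂=(a−b·0.117)/D = (0.810694−5.977583·0.117)/10.878223 = 0.010233
w* = 0.068869·g + 0.010233·h:
  w_0 = 0.068869·0.3503 + 0.010233·3.9793 = 0.0648  (Qualcomm)
  w_1 = 0.068869·1.1577 + 0.010233·8.2995 = 0.1647  (Starbucks)
  w_2 = 0.068869·1.6909 + 0.010233·9.7875 = 0.2166  (Chevron)
  w_3 = 0.068869·0.0315 + 0.010233·13.5503 = 0.1408  (Oracle)
  w_4 = 0.068869·2.7472 + 0.010233·21.8770 = 0.4131  (Walmart)
Σw_i=1.0000  μᵀw=0.1170
σ²=wᵀΣw=λ₁·μ_p+λ₂ = 0.068869·0.117 + 0.010233 = 0.018291 ≈ 0.0183

0.4131


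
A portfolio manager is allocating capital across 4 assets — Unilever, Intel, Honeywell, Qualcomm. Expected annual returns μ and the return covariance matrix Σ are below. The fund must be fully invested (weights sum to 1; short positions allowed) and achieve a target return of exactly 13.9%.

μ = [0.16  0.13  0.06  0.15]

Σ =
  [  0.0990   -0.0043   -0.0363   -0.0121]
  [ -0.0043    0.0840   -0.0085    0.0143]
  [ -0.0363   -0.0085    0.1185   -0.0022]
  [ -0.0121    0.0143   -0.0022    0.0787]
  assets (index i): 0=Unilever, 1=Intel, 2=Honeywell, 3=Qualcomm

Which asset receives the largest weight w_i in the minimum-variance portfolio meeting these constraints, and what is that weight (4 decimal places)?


u=Σ⁻¹μ = [2.4435  1.4644  1.3980  2.0547]
v=Σ⁻¹𝟙 = [17.7966  12.0052  15.0056  13.6808]
a=μᵀu=0.973411  b=𝟙ᵀu=7.360577  c=𝟙ᵀv=58.488102  D=ac−b²=2.754864
λ₁=(c·0.139−b)/D = (58.488102·0.139−7.360577)/2.754864 = 0.279240
λ₂=(a−b·0.139)/D = (0.973411−7.360577·0.139)/2.754864 = -0.018044
w* = 0.279240·u + -0.018044·v:
  w_0 = 0.279240·2.4435 + -0.018044·17.7966 = 0.3612  (Unilever)
  w_1 = 0.279240·1.4644 + -0.018044·12.0052 = 0.1923  (Intel)
  w_2 = 0.279240·1.3980 + -0.018044·15.0056 = 0.1196  (Honeywell)
  w_3 = 0.279240·2.0547 + -0.018044·13.6808 = 0.3269  (Qualcomm)
Σw_i=1.0000  μᵀw=0.1390
σ²=wᵀΣw=λ₁·μ_p+λ₂ = 0.279240·0.139 + -0.018044 = 0.020770 ≈ 0.0208

Unilever (0.3612)


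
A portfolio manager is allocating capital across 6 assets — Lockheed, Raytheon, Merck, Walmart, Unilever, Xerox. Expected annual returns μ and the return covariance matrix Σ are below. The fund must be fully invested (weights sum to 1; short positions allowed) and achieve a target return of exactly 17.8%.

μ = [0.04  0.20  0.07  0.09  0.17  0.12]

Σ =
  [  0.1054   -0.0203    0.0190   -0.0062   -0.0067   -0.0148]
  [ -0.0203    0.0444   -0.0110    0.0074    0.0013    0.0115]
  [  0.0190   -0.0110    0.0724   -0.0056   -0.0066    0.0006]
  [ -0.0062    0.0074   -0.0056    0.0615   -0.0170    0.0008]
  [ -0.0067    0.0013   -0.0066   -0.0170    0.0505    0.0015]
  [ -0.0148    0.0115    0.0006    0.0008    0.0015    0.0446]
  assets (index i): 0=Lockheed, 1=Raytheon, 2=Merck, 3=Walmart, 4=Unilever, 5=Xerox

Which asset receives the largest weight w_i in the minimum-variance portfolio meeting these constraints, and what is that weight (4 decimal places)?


p=Σ⁻¹μ = [1.6354  4.7019  1.8335  2.4417  4.4703  1.8021]
q=Σ⁻¹𝟙 = [17.3390  24.4954  17.6477  25.1546  31.6489  20.1061]
a=μᵀp=2.330102  b=𝟙ᵀp=16.884960  c=𝟙ᵀq=136.391839  D=ac−b²=32.704951
λ₁=(c·0.178−b)/D = (136.391839·0.178−16.884960)/32.704951 = 0.226045
λ₂=(a−b·0.178)/D = (2.330102−16.884960·0.178)/32.704951 = -0.020652
w* = 0.226045·p + -0.020652·q:
  w_0 = 0.226045·1.6354 + -0.020652·17.3390 = 0.0116  (Lockheed)
  w_1 = 0.226045·4.7019 + -0.020652·24.4954 = 0.5570  (Raytheon)
  w_2 = 0.226045·1.8335 + -0.020652·17.6477 = 0.0500  (Merck)
  w_3 = 0.226045·2.4417 + -0.020652·25.1546 = 0.0325  (Walmart)
  w_4 = 0.226045·4.4703 + -0.020652·31.6489 = 0.3569  (Unilever)
  w_5 = 0.226045·1.8021 + -0.020652·20.1061 = -0.0079  (Xerox)
Σw_i=1.0000  μᵀw=0.1780
σ²=wᵀΣw=λ₁·μ_p+λ₂ = 0.226045·0.178 + -0.020652 = 0.019584 ≈ 0.0196

Raytheon (0.5570)


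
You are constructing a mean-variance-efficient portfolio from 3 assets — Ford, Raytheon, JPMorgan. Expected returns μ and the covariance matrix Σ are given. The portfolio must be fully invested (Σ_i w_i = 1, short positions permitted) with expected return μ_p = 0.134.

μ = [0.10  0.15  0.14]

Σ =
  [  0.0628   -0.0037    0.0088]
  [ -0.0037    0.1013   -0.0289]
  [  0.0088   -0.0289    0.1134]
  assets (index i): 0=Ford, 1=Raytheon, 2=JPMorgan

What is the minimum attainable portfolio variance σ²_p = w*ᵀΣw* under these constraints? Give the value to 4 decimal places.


0.0267

u=Σ⁻¹μ = [1.4819  1.9997  1.6292]
v=Σ⁻¹𝟙 = [15.1683  13.5941  11.1057]
a=μᵀu=0.676224  b=𝟙ᵀu=5.110735  c=𝟙ᵀv=39.868038  D=ac−b²=0.840132
λ₁=(c·0.134−b)/D = (39.868038·0.134−5.110735)/0.840132 = 0.275650
λ₂=(a−b·0.134)/D = (0.676224−5.110735·0.134)/0.840132 = -0.010253
w* = 0.275650·u + -0.010253·v:
  w_0 = 0.275650·1.4819 + -0.010253·15.1683 = 0.2530  (Ford)
  w_1 = 0.275650·1.9997 + -0.010253·13.5941 = 0.4118  (Raytheon)
  w_2 = 0.275650·1.6292 + -0.010253·11.1057 = 0.3352  (JPMorgan)
Σw_i=1.0000  μᵀw=0.1340
σ²=wᵀΣw=λ₁·μ_p+λ₂ = 0.275650·0.134 + -0.010253 = 0.026684 ≈ 0.0267


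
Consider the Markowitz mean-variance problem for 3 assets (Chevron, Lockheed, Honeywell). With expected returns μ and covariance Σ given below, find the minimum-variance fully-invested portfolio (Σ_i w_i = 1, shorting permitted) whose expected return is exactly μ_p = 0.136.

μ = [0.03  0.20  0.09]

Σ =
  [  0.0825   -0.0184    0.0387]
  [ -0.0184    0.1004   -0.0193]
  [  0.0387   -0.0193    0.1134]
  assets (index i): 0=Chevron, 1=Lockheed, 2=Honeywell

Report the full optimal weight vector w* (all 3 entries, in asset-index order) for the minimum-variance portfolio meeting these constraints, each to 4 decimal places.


x=Σ⁻¹μ = [0.3755  2.2628  1.0506]
y=Σ⁻¹𝟙 = [11.8056  13.4856  7.0846]
a=μᵀx=0.558382  b=𝟙ᵀx=3.688907  c=𝟙ᵀy=32.375822  D=ac−b²=4.470048
λ₁=(c·0.136−b)/D = (32.375822·0.136−3.688907)/4.470048 = 0.159776
λ₂=(a−b·0.136)/D = (0.558382−3.688907·0.136)/4.470048 = 0.012682
w* = 0.159776·x + 0.012682·y:
  w_0 = 0.159776·0.3755 + 0.012682·11.8056 = 0.2097  (Chevron)
  w_1 = 0.159776·2.2628 + 0.012682·13.4856 = 0.5326  (Lockheed)
  w_2 = 0.159776·1.0506 + 0.012682·7.0846 = 0.2577  (Honeywell)
Σw_i=1.0000  μᵀw=0.1360
σ²=wᵀΣw=λ₁·μ_p+λ₂ = 0.159776·0.136 + 0.012682 = 0.034412 ≈ 0.0344

0.2097  0.5326  0.2577


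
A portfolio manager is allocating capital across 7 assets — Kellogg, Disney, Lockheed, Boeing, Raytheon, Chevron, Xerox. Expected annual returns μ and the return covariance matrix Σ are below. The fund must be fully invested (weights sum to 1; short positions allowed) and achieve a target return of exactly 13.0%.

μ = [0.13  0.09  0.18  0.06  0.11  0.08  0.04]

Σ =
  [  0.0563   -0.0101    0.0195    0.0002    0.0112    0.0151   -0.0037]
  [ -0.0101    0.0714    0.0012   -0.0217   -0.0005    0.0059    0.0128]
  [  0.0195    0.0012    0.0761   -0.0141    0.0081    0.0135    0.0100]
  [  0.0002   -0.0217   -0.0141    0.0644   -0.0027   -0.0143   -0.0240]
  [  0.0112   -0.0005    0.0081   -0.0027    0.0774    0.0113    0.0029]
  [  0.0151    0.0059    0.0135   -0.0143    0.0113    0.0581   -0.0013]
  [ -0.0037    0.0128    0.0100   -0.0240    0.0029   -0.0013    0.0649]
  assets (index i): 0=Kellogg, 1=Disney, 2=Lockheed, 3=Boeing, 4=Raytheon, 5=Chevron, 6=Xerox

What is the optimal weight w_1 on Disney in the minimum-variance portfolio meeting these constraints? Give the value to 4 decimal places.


x=Σ⁻¹μ = [1.6291  2.0271  2.0441  2.6120  0.9305  0.7556  0.9339]
y=Σ⁻¹𝟙 = [13.5926  21.5583  9.1608  38.2245  7.9481  17.7752  24.6561]
a=μᵀx=1.119027  b=𝟙ᵀx=10.932245  c=𝟙ᵀy=132.915593  D=ac−b²=29.222203
λ₁=(c·0.130−b)/D = (132.915593·0.130−10.932245)/29.222203 = 0.217190
λ₂=(a−b·0.130)/D = (1.119027−10.932245·0.130)/29.222203 = -0.010340
w* = 0.217190·x + -0.010340·y:
  w_0 = 0.217190·1.6291 + -0.010340·13.5926 = 0.2133  (Kellogg)
  w_1 = 0.217190·2.0271 + -0.010340·21.5583 = 0.2173  (Disney)
  w_2 = 0.217190·2.0441 + -0.010340·9.1608 = 0.3492  (Lockheed)
  w_3 = 0.217190·2.6120 + -0.010340·38.2245 = 0.1721  (Boeing)
  w_4 = 0.217190·0.9305 + -0.010340·7.9481 = 0.1199  (Raytheon)
  w_5 = 0.217190·0.7556 + -0.010340·17.7752 = -0.0197  (Chevron)
  w_6 = 0.217190·0.9339 + -0.010340·24.6561 = -0.0521  (Xerox)
Σw_i=1.0000  μᵀw=0.1300
σ²=wᵀΣw=λ₁·μ_p+λ₂ = 0.217190·0.130 + -0.010340 = 0.017895 ≈ 0.0179

0.2173


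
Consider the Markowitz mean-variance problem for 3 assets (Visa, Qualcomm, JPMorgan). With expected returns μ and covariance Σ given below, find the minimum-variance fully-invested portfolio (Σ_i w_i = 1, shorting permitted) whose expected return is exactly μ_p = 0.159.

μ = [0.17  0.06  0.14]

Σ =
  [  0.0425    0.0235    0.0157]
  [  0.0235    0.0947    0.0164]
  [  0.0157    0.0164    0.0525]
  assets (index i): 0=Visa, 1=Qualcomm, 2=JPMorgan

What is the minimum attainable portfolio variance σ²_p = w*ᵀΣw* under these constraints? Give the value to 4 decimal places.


0.0314

u=Σ⁻¹μ = [3.6753  -0.5814  1.7492]
v=Σ⁻¹𝟙 = [16.4446  4.2625  12.7984]
a=μᵀu=0.834804  b=𝟙ᵀu=4.843109  c=𝟙ᵀv=33.505496  D=ac−b²=4.514816
λ₁=(c·0.159−b)/D = (33.505496·0.159−4.843109)/4.514816 = 0.107261
λ₂=(a−b·0.159)/D = (0.834804−4.843109·0.159)/4.514816 = 0.014342
w* = 0.107261·u + 0.014342·v:
  w_0 = 0.107261·3.6753 + 0.014342·16.4446 = 0.6301  (Visa)
  w_1 = 0.107261·-0.5814 + 0.014342·4.2625 = -0.0012  (Qualcomm)
  w_2 = 0.107261·1.7492 + 0.014342·12.7984 = 0.3712  (JPMorgan)
Σw_i=1.0000  μᵀw=0.1590
σ²=wᵀΣw=λ₁·μ_p+λ₂ = 0.107261·0.159 + 0.014342 = 0.031396 ≈ 0.0314


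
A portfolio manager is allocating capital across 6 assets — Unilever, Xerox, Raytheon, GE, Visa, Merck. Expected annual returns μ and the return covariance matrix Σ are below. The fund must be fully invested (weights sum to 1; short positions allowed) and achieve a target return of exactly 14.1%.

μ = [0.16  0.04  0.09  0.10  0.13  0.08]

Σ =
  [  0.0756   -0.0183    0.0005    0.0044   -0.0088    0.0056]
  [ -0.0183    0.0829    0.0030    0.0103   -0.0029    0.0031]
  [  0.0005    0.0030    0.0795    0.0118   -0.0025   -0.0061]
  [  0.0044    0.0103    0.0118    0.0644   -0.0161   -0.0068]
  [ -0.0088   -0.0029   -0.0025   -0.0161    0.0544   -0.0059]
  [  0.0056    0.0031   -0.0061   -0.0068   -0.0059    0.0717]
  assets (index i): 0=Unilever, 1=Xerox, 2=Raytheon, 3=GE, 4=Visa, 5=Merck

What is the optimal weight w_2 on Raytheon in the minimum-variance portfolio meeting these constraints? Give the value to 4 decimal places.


0.0311

p=Σ⁻¹μ = [2.4984  0.8047  0.9964  2.1462  3.6779  1.4768]
q=Σ⁻¹𝟙 = [17.5132  13.5094  11.3455  19.4373  30.0835  17.2792]
a=μᵀp=1.332509  b=𝟙ᵀp=11.600509  c=𝟙ᵀq=109.168141  D=ac−b²=10.895691
λ₁=(c·0.141−b)/D = (109.168141·0.141−11.600509)/10.895691 = 0.348046
λ₂=(a−b·0.141)/D = (1.332509−11.600509·0.141)/10.895691 = -0.027824
w* = 0.348046·p + -0.027824·q:
  w_0 = 0.348046·2.4984 + -0.027824·17.5132 = 0.3823  (Unilever)
  w_1 = 0.348046·0.8047 + -0.027824·13.5094 = -0.0958  (Xerox)
  w_2 = 0.348046·0.9964 + -0.027824·11.3455 = 0.0311  (Raytheon)
  w_3 = 0.348046·2.1462 + -0.027824·19.4373 = 0.2062  (GE)
  w_4 = 0.348046·3.6779 + -0.027824·30.0835 = 0.4430  (Visa)
  w_5 = 0.348046·1.4768 + -0.027824·17.2792 = 0.0332  (Merck)
Σw_i=1.0000  μᵀw=0.1410
σ²=wᵀΣw=λ₁·μ_p+λ₂ = 0.348046·0.141 + -0.027824 = 0.021250 ≈ 0.0213


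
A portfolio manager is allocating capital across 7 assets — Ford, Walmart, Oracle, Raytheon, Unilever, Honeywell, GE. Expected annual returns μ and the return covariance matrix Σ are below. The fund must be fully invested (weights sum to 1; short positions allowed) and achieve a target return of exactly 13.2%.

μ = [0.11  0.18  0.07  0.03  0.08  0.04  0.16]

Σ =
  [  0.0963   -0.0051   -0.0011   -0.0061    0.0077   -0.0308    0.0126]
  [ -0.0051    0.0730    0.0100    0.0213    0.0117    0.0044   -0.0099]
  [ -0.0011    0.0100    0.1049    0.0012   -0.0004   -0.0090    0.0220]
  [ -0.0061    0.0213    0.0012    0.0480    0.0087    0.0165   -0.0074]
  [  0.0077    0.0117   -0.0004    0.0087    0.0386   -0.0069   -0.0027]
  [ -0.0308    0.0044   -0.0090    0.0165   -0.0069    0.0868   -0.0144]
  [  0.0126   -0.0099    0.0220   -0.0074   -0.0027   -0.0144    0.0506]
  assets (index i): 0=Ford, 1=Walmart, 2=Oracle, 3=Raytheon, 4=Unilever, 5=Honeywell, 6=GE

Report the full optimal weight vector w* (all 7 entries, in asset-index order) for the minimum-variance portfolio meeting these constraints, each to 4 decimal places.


0.1096  0.2463  -0.0123  -0.0395  0.1756  0.1636  0.3566

p=Σ⁻¹μ = [1.1029  2.9953  -0.2987  -0.8001  1.6952  1.6264  4.0396]
q=Σ⁻¹𝟙 = [12.9467  9.0270  5.3452  10.9721  23.4741  20.0642  24.5483]
a=μᵀp=1.462565  b=𝟙ᵀp=10.360536  c=𝟙ᵀq=106.377479  D=ac−b²=48.243254
λ₁=(c·0.132−b)/D = (106.377479·0.132−10.360536)/48.243254 = 0.076307
λ₂=(a−b·0.132)/D = (1.462565−10.360536·0.132)/48.243254 = 0.001969
w* = 0.076307·p + 0.001969·q:
  w_0 = 0.076307·1.1029 + 0.001969·12.9467 = 0.1096  (Ford)
  w_1 = 0.076307·2.9953 + 0.001969·9.0270 = 0.2463  (Walmart)
  w_2 = 0.076307·-0.2987 + 0.001969·5.3452 = -0.0123  (Oracle)
  w_3 = 0.076307·-0.8001 + 0.001969·10.9721 = -0.0395  (Raytheon)
  w_4 = 0.076307·1.6952 + 0.001969·23.4741 = 0.1756  (Unilever)
  w_5 = 0.076307·1.6264 + 0.001969·20.0642 = 0.1636  (Honeywell)
  w_6 = 0.076307·4.0396 + 0.001969·24.5483 = 0.3566  (GE)
Σw_i=1.0000  μᵀw=0.1320
σ²=wᵀΣw=λ₁·μ_p+λ₂ = 0.076307·0.132 + 0.001969 = 0.012041 ≈ 0.0120
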